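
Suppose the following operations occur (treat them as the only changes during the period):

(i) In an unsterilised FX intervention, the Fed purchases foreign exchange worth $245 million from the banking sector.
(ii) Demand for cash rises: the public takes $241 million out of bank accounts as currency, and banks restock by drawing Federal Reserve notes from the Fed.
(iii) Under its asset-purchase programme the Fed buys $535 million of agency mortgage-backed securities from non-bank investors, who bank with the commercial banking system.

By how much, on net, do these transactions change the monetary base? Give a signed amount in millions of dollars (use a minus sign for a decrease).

FX purchase $245 million: Fed balance sheet expands → +$245M.
Currency withdrawal $241 million: just a shift between currency and reserves — both are base money → 0.
Asset purchase (from non-banks) $535 million: Fed balance sheet expands → +$535M.
Net: 245 + 0 + 535 = +$780 million.

+$780 million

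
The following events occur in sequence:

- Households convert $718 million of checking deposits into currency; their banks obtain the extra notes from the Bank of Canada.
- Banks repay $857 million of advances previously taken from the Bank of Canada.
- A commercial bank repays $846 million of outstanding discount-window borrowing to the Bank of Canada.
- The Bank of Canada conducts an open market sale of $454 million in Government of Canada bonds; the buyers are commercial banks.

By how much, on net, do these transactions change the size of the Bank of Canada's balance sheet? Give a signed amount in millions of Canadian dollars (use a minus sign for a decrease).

-$2157 million

Currency withdrawal $718 million: only the composition of liabilities changes → 0.
Discount-window repayment $857 million: a Bank of Canada asset is shed → −$857M.
Discount-window repayment $846 million: a Bank of Canada asset is shed → −$846M.
OMO sale (to banks) $454 million: a Bank of Canada asset is shed → −$454M.
Net: 0 − 857 − 846 − 454 = -$2157 million.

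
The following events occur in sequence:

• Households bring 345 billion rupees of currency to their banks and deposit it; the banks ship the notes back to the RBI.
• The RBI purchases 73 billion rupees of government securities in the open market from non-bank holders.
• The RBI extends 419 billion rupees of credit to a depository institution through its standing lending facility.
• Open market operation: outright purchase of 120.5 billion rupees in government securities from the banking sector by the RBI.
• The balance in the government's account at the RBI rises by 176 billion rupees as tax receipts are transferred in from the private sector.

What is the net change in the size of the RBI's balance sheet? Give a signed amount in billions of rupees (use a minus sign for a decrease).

+612.5 billion

RBI balance sheet:
  Assets:      Securities +193.5B, Loans to banks +419B
  Liabilities: Bank reserves +781.5B, Currency in circulation −345B, Government deposits +176B
Change in total RBI assets = +612.5 billion.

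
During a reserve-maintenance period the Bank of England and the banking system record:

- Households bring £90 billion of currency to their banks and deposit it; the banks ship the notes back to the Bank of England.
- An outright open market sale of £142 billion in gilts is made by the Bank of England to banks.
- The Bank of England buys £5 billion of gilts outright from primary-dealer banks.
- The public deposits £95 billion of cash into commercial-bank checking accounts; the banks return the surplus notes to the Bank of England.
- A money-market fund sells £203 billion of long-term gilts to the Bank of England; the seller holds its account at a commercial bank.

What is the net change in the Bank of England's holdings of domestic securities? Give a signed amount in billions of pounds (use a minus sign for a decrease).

+£66 billion

Bank of England balance sheet:
  Assets:      Securities +£66B
  Liabilities: Bank reserves +£251B, Currency in circulation −£185B
So the change in the Bank of England's holdings of domestic securities is +£66 billion.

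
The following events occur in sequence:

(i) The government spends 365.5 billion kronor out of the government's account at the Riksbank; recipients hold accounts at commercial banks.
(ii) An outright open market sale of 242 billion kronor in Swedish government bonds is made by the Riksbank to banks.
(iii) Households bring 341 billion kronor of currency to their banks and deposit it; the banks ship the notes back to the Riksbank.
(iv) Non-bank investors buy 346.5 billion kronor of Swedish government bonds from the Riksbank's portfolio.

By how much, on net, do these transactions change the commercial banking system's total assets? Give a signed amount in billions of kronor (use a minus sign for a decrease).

+360 billion

Government spending 365.5 billion kronor: bank balance sheets expand → +365.5B.
OMO sale (to banks) 242 billion kronor: just an asset swap on bank balance sheets → 0.
Currency deposit 341 billion kronor: bank balance sheets expand → +341B.
Asset sale (to non-banks) 346.5 billion kronor: bank balance sheets shrink → −346.5B.
Net: 365.5 + 0 + 341 − 346.5 = +360 billion.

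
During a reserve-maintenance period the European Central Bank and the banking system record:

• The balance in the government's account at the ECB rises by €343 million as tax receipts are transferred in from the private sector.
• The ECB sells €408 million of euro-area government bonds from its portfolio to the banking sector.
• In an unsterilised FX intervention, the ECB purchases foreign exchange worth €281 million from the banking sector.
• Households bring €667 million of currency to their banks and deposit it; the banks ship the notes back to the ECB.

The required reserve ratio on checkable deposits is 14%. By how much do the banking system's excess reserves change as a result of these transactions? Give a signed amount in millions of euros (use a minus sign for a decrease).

+€151.64 million

Government account inflow €343 million: reserves −€343M, deposits −€343M.
OMO sale (to banks) €408 million: reserves −€408M, deposits 0.
FX purchase €281 million: reserves +€281M, deposits 0.
Currency deposit €667 million: reserves +€667M, deposits +€667M.
Totals: Δreserves = +€197M, Δdeposits = +€324M.
Δrequired reserves = 14% × +€324M = +€45.36M.
Δexcess reserves = Δreserves − Δrequired = +€197M − (+€45.36M) = +€151.64 million.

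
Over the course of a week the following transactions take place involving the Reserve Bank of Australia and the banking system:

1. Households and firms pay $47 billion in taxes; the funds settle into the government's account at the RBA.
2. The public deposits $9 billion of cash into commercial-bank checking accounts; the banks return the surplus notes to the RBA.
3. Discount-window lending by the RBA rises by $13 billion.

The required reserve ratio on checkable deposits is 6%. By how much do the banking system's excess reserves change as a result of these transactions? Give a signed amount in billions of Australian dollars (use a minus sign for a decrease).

Government account inflow $47 billion: reserves −$47B, deposits −$47B.
Currency deposit $9 billion: reserves +$9B, deposits +$9B.
Discount-window loan $13 billion: reserves +$13B, deposits 0.
Totals: Δreserves = −$25B, Δdeposits = −$38B.
Δrequired reserves = 6% × −$38B = −$2.28B.
Δexcess reserves = Δreserves − Δrequired = −$25B − (−$2.28B) = -$22.72 billion.

-$22.72 billion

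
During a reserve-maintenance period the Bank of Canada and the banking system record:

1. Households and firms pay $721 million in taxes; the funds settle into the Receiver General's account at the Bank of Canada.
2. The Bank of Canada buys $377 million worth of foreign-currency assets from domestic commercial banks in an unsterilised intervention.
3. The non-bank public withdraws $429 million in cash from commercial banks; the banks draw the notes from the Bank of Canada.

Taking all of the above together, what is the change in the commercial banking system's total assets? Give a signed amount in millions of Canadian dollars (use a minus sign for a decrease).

Bank of Canada balance sheet:
  Assets:      Foreign assets +$377M
  Liabilities: Bank reserves −$773M, Currency in circulation +$429M, Government deposits +$721M
Commercial banking system:
  Assets:      Reserves at CB −$773M, Foreign assets −$377M
  Liabilities: Checkable deposits −$1150M
Change in total bank assets = -$1150 million.

-$1150 million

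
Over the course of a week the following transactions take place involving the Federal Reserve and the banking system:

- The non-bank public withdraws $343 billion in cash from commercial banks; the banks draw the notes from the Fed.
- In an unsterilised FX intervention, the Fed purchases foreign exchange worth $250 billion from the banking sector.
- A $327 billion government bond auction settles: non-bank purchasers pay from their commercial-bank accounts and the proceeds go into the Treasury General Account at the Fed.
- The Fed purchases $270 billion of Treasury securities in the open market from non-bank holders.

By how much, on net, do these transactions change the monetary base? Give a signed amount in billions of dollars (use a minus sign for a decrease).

+$193 billion

Currency withdrawal $343 billion: just a shift between currency and reserves — both are base money → 0.
FX purchase $250 billion: Fed balance sheet expands → +$250B.
Government account inflow $327 billion: reserves shift to a non-base liability → −$327B.
Asset purchase (from non-banks) $270 billion: Fed balance sheet expands → +$270B.
Net: 0 + 250 − 327 + 270 = +$193 billion.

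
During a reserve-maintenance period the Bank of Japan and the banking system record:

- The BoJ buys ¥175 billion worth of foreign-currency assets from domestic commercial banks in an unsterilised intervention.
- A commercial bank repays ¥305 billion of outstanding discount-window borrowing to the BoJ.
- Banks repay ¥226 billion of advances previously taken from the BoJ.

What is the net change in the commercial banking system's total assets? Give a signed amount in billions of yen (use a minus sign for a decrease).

-¥531 billion

BoJ balance sheet:
  Assets:      Loans to banks −¥531B, Foreign assets +¥175B
  Liabilities: Bank reserves −¥356B
Commercial banking system:
  Assets:      Reserves at CB −¥356B, Foreign assets −¥175B
  Liabilities: Borrowings from CB −¥531B
Change in total bank assets = -¥531 billion.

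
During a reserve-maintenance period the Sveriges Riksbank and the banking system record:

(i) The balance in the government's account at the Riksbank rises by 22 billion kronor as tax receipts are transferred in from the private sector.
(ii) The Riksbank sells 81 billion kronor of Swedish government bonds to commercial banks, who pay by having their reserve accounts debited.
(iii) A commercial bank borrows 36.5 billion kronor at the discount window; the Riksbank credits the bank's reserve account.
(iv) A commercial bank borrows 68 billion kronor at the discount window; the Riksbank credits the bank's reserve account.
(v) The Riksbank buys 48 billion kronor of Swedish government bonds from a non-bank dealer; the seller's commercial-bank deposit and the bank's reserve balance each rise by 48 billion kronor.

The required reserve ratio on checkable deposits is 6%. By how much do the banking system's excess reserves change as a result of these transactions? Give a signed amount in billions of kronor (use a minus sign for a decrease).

Government account inflow 22 billion kronor: reserves −22B, deposits −22B.
OMO sale (to banks) 81 billion kronor: reserves −81B, deposits 0.
Discount-window loan 36.5 billion kronor: reserves +36.5B, deposits 0.
Discount-window loan 68 billion kronor: reserves +68B, deposits 0.
Asset purchase (from non-banks) 48 billion kronor: reserves +48B, deposits +48B.
Totals: Δreserves = +49.5B, Δdeposits = +26B.
Δrequired reserves = 6% × +26B = +1.56B.
Δexcess reserves = Δreserves − Δrequired = +49.5B − (+1.56B) = +47.94 billion.

+47.94 billion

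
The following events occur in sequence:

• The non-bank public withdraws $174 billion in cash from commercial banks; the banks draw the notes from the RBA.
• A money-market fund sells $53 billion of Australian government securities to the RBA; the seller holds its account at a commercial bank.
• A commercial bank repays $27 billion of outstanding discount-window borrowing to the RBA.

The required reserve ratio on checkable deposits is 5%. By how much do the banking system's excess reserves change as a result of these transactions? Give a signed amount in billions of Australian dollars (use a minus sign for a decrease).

Currency withdrawal $174 billion: reserves −$174B, deposits −$174B.
Asset purchase (from non-banks) $53 billion: reserves +$53B, deposits +$53B.
Discount-window repayment $27 billion: reserves −$27B, deposits 0.
Totals: Δreserves = −$148B, Δdeposits = −$121B.
Δrequired reserves = 5% × −$121B = −$6.05B.
Δexcess reserves = Δreserves − Δrequired = −$148B − (−$6.05B) = -$141.95 billion.

-$141.95 billion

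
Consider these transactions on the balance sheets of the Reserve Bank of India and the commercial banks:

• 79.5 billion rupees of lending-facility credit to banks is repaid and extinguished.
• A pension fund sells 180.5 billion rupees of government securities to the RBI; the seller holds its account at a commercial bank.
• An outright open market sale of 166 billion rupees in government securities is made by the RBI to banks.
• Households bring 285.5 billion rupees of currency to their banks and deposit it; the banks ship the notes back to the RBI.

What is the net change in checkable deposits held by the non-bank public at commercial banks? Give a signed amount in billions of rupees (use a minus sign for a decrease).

RBI balance sheet:
  Assets:      Securities +14.5B, Loans to banks −79.5B
  Liabilities: Bank reserves +220.5B, Currency in circulation −285.5B
Commercial banking system:
  Assets:      Reserves at CB +220.5B, Securities +166B
  Liabilities: Checkable deposits +466B, Borrowings from CB −79.5B
So the change in checkable deposits held by the non-bank public at commercial banks is +466 billion.

+466 billion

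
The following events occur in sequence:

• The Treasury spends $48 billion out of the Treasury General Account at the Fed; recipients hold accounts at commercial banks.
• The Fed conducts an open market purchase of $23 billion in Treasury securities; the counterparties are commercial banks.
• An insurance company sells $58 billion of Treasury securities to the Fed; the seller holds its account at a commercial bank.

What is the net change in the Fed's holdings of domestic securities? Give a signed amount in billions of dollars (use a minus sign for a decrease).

+$81 billion

Fed balance sheet:
  Assets:      Securities +$81B
  Liabilities: Bank reserves +$129B, Government deposits −$48B
So the change in the Fed's holdings of domestic securities is +$81 billion.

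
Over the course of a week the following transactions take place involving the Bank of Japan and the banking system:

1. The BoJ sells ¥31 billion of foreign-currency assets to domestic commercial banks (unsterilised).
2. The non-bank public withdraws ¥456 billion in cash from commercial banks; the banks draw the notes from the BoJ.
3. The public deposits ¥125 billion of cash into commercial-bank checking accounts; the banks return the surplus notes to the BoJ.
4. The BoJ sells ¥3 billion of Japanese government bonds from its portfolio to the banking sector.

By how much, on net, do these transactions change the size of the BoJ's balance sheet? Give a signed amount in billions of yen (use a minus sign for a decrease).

FX sale ¥31 billion: a BoJ asset is shed → −¥31B.
Currency withdrawal ¥456 billion: only the composition of liabilities changes → 0.
Currency deposit ¥125 billion: only the composition of liabilities changes → 0.
OMO sale (to banks) ¥3 billion: a BoJ asset is shed → −¥3B.
Net: −31 + 0 + 0 − 3 = -¥34 billion.

-¥34 billion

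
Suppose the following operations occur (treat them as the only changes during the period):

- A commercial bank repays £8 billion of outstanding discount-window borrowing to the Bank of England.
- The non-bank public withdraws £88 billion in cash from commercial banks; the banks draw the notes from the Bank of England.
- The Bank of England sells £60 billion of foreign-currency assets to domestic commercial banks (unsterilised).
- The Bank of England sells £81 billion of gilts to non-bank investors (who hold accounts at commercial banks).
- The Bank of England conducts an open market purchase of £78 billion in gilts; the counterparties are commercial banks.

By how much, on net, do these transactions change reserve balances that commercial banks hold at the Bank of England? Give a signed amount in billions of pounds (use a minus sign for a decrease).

-£159 billion

Bank of England balance sheet:
  Assets:      Securities −£3B, Loans to banks −£8B, Foreign assets −£60B
  Liabilities: Bank reserves −£159B, Currency in circulation +£88B
So the change in reserve balances that commercial banks hold at the Bank of England is -£159 billion.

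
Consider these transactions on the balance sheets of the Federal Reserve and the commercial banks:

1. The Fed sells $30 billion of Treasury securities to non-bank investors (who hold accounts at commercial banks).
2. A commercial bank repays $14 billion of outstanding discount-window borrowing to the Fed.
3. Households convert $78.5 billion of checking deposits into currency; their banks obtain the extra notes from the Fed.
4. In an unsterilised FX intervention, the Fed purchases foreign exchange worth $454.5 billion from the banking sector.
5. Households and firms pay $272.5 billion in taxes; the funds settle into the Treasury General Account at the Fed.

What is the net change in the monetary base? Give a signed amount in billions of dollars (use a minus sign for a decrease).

Fed balance sheet:
  Assets:      Securities −$30B, Loans to banks −$14B, Foreign assets +$454.5B
  Liabilities: Bank reserves +$59.5B, Currency in circulation +$78.5B, Government deposits +$272.5B
Monetary base = currency + reserves: +$78.5B + (+$59.5B) = +$138 billion.

+$138 billion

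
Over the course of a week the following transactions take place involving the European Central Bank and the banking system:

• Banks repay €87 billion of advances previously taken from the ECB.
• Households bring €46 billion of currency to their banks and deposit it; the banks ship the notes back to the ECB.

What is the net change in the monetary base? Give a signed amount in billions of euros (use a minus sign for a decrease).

-€87 billion

ECB balance sheet:
  Assets:      Loans to banks −€87B
  Liabilities: Bank reserves −€41B, Currency in circulation −€46B
Commercial banking system:
  Assets:      Reserves at CB −€41B
  Liabilities: Checkable deposits +€46B, Borrowings from CB −€87B
Monetary base = currency + reserves: −€46B + (−€41B) = -€87 billion.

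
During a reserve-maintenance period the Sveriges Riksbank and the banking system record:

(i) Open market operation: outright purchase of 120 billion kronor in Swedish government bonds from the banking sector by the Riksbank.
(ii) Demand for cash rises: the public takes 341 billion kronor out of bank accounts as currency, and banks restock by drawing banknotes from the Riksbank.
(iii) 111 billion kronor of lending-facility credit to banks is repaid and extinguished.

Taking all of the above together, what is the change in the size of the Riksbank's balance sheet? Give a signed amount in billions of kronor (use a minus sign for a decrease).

OMO purchase (from banks) 120 billion kronor: a Riksbank asset is acquired → +120B.
Currency withdrawal 341 billion kronor: only the composition of liabilities changes → 0.
Discount-window repayment 111 billion kronor: a Riksbank asset is shed → −111B.
Net: 120 + 0 − 111 = +9 billion.

+9 billion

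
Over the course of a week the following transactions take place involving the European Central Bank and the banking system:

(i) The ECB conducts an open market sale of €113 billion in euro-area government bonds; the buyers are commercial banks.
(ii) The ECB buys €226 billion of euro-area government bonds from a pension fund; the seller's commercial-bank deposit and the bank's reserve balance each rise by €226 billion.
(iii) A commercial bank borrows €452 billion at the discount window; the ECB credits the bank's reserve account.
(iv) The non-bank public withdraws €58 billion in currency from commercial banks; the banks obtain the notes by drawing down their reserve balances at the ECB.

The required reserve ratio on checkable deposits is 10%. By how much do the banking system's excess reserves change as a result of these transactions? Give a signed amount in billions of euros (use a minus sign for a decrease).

+€490.2 billion

OMO sale (to banks) €113 billion: reserves −€113B, deposits 0.
Asset purchase (from non-banks) €226 billion: reserves +€226B, deposits +€226B.
Discount-window loan €452 billion: reserves +€452B, deposits 0.
Currency withdrawal €58 billion: reserves −€58B, deposits −€58B.
Totals: Δreserves = +€507B, Δdeposits = +€168B.
Δrequired reserves = 10% × +€168B = +€16.8B.
Δexcess reserves = Δreserves − Δrequired = +€507B − (+€16.8B) = +€490.2 billion.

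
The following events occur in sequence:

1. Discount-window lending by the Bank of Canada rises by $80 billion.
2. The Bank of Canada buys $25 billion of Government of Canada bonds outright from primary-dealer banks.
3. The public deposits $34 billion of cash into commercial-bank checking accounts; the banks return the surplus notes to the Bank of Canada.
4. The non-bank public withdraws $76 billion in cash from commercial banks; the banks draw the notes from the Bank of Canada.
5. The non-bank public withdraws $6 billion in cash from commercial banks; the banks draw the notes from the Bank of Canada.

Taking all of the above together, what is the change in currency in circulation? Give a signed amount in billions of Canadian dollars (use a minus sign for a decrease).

Discount-window loan $80 billion: no currency enters or leaves circulation → 0.
OMO purchase (from banks) $25 billion: no currency enters or leaves circulation → 0.
Currency deposit $34 billion: notes return to the central bank → −$34B.
Currency withdrawal $76 billion: notes leave the central bank → +$76B.
Currency withdrawal $6 billion: notes leave the central bank → +$6B.
Net: 0 + 0 − 34 + 76 + 6 = +$48 billion.

+$48 billion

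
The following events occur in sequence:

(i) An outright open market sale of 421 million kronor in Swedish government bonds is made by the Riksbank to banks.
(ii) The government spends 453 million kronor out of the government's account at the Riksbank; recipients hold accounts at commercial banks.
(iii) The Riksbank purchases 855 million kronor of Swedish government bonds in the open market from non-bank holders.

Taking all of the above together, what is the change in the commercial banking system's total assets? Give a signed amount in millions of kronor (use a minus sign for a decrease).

+1308 million

OMO sale (to banks) 421 million kronor: just an asset swap on bank balance sheets → 0.
Government spending 453 million kronor: bank balance sheets expand → +453M.
Asset purchase (from non-banks) 855 million kronor: bank balance sheets expand → +855M.
Net: 0 + 453 + 855 = +1308 million.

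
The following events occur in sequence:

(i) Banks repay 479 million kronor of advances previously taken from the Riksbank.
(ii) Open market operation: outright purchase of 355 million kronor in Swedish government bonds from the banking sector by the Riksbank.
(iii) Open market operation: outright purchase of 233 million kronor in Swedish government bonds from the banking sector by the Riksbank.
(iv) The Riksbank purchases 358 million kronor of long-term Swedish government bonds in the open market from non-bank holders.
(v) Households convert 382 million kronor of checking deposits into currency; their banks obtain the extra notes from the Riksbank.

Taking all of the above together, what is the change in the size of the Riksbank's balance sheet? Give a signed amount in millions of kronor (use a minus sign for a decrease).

Discount-window repayment 479 million kronor: a Riksbank asset is shed → −479M.
OMO purchase (from banks) 355 million kronor: a Riksbank asset is acquired → +355M.
OMO purchase (from banks) 233 million kronor: a Riksbank asset is acquired → +233M.
Asset purchase (from non-banks) 358 million kronor: a Riksbank asset is acquired → +358M.
Currency withdrawal 382 million kronor: only the composition of liabilities changes → 0.
Net: −479 + 355 + 233 + 358 + 0 = +467 million.

+467 million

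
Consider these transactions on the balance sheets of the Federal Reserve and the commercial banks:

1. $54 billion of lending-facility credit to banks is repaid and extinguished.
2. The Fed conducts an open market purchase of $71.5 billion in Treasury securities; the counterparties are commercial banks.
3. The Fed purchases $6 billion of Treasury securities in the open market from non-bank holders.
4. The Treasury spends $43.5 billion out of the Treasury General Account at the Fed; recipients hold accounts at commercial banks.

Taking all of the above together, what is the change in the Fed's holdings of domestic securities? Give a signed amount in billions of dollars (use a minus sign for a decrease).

Fed balance sheet:
  Assets:      Securities +$77.5B, Loans to banks −$54B
  Liabilities: Bank reserves +$67B, Government deposits −$43.5B
So the change in the Fed's holdings of domestic securities is +$77.5 billion.

+$77.5 billion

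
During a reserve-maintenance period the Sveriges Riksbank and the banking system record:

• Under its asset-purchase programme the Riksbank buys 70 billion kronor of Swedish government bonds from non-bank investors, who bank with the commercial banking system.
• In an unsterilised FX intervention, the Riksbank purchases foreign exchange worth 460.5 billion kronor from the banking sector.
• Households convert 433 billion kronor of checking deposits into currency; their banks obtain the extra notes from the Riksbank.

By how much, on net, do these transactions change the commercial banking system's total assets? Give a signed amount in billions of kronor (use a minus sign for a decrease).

Riksbank balance sheet:
  Assets:      Securities +70B, Foreign assets +460.5B
  Liabilities: Bank reserves +97.5B, Currency in circulation +433B
Commercial banking system:
  Assets:      Reserves at CB +97.5B, Foreign assets −460.5B
  Liabilities: Checkable deposits −363B
Change in total bank assets = -363 billion.

-363 billion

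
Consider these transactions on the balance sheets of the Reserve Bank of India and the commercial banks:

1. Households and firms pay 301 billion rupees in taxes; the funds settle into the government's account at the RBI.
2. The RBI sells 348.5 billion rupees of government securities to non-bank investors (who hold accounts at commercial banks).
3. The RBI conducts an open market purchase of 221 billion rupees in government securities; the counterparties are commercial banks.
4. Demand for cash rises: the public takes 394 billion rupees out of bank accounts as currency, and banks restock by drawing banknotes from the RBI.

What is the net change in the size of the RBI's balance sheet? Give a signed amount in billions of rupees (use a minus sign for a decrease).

Government account inflow 301 billion rupees: only the composition of liabilities changes → 0.
Asset sale (to non-banks) 348.5 billion rupees: an RBI asset is shed → −348.5B.
OMO purchase (from banks) 221 billion rupees: an RBI asset is acquired → +221B.
Currency withdrawal 394 billion rupees: only the composition of liabilities changes → 0.
Net: 0 − 348.5 + 221 + 0 = -127.5 billion.

-127.5 billion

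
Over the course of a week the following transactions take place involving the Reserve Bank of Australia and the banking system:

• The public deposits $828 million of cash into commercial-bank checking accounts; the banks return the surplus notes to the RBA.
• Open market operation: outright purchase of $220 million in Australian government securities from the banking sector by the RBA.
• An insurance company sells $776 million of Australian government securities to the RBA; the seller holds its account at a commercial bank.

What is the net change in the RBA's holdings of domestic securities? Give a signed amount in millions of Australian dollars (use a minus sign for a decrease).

Currency deposit $828 million: the RBA's securities portfolio is untouched → 0.
OMO purchase (from banks) $220 million: securities added to the RBA's portfolio → +$220M.
Asset purchase (from non-banks) $776 million: securities added to the RBA's portfolio → +$776M.
Net: 0 + 220 + 776 = +$996 million.

+$996 million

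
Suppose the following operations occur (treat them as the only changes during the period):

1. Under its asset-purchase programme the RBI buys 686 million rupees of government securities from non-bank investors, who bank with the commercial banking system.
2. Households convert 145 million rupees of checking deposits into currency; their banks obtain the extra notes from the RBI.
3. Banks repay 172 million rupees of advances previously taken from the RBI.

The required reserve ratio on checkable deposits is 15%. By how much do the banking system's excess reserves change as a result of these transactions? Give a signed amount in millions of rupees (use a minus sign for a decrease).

+287.85 million

Asset purchase (from non-banks) 686 million rupees: reserves +686M, deposits +686M.
Currency withdrawal 145 million rupees: reserves −145M, deposits −145M.
Discount-window repayment 172 million rupees: reserves −172M, deposits 0.
Totals: Δreserves = +369M, Δdeposits = +541M.
Δrequired reserves = 15% × +541M = +81.15M.
Δexcess reserves = Δreserves − Δrequired = +369M − (+81.15M) = +287.85 million.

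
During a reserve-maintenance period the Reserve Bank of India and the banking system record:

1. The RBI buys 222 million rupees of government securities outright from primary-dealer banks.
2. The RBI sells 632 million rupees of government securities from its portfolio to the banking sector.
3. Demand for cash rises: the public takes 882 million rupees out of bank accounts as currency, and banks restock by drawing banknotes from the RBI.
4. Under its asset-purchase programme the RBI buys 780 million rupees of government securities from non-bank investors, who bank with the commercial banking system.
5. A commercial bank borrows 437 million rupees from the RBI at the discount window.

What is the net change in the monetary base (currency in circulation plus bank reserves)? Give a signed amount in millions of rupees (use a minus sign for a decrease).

RBI balance sheet:
  Assets:      Securities +370M, Loans to banks +437M
  Liabilities: Bank reserves −75M, Currency in circulation +882M
Monetary base = currency + reserves: +882M + (−75M) = +807 million.

+807 million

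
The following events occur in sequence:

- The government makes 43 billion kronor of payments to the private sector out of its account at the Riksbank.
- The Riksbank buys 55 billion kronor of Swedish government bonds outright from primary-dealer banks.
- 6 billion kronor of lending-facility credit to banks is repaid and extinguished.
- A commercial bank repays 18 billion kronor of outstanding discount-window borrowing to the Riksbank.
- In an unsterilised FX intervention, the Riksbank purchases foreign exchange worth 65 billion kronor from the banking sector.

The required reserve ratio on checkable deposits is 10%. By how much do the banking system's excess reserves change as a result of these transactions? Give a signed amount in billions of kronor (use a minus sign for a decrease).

Government spending 43 billion kronor: reserves +43B, deposits +43B.
OMO purchase (from banks) 55 billion kronor: reserves +55B, deposits 0.
Discount-window repayment 6 billion kronor: reserves −6B, deposits 0.
Discount-window repayment 18 billion kronor: reserves −18B, deposits 0.
FX purchase 65 billion kronor: reserves +65B, deposits 0.
Totals: Δreserves = +139B, Δdeposits = +43B.
Δrequired reserves = 10% × +43B = +4.3B.
Δexcess reserves = Δreserves − Δrequired = +139B − (+4.3B) = +134.7 billion.

+134.7 billion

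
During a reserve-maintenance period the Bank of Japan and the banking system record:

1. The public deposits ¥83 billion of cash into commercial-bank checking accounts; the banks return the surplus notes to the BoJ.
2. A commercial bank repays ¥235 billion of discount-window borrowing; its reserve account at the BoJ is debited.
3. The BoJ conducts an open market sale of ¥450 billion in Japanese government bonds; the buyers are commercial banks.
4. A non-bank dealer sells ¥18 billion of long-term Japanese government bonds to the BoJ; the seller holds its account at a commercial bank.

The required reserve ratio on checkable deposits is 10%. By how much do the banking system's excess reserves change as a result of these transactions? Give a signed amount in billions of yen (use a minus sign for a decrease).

-¥594.1 billion

Currency deposit ¥83 billion: reserves +¥83B, deposits +¥83B.
Discount-window repayment ¥235 billion: reserves −¥235B, deposits 0.
OMO sale (to banks) ¥450 billion: reserves −¥450B, deposits 0.
Asset purchase (from non-banks) ¥18 billion: reserves +¥18B, deposits +¥18B.
Totals: Δreserves = −¥584B, Δdeposits = +¥101B.
Δrequired reserves = 10% × +¥101B = +¥10.1B.
Δexcess reserves = Δreserves − Δrequired = −¥584B − (+¥10.1B) = -¥594.1 billion.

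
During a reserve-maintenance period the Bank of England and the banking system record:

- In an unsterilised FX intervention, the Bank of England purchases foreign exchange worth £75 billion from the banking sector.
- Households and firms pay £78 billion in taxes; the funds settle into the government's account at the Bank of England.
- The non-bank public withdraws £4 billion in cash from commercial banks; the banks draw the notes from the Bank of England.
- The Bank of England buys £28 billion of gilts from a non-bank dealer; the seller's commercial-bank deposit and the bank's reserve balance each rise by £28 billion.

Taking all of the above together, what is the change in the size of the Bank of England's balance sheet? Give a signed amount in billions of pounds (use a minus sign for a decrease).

+£103 billion

Bank of England balance sheet:
  Assets:      Securities +£28B, Foreign assets +£75B
  Liabilities: Bank reserves +£21B, Currency in circulation +£4B, Government deposits +£78B
Commercial banking system:
  Assets:      Reserves at CB +£21B, Foreign assets −£75B
  Liabilities: Checkable deposits −£54B
Change in total Bank of England assets = +£103 billion.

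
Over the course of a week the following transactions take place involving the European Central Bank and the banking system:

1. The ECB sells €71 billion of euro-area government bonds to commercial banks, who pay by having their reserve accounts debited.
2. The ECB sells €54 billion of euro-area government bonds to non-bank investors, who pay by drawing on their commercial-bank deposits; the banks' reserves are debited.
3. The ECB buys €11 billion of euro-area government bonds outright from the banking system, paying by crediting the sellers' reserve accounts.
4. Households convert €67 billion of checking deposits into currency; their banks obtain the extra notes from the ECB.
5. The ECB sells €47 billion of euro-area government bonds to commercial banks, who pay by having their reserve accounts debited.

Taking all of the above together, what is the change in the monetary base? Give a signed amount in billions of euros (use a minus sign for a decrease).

ECB balance sheet:
  Assets:      Securities −€161B
  Liabilities: Bank reserves −€228B, Currency in circulation +€67B
Monetary base = currency + reserves: +€67B + (−€228B) = -€161 billion.

-€161 billion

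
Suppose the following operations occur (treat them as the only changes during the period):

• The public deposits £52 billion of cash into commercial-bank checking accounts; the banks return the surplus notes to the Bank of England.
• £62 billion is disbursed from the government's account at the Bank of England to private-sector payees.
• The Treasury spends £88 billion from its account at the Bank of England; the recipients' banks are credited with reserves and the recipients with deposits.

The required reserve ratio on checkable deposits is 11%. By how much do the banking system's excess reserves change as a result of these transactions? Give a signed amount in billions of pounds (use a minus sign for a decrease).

Currency deposit £52 billion: reserves +£52B, deposits +£52B.
Government spending £62 billion: reserves +£62B, deposits +£62B.
Government spending £88 billion: reserves +£88B, deposits +£88B.
Totals: Δreserves = +£202B, Δdeposits = +£202B.
Δrequired reserves = 11% × +£202B = +£22.22B.
Δexcess reserves = Δreserves − Δrequired = +£202B − (+£22.22B) = +£179.78 billion.

+£179.78 billion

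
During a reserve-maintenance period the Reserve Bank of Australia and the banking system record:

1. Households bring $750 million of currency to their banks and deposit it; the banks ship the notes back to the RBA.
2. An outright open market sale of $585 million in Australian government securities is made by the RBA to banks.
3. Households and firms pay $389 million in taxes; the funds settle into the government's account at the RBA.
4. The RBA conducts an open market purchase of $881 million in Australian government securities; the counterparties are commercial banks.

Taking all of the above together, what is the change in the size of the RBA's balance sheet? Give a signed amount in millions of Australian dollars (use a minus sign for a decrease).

RBA balance sheet:
  Assets:      Securities +$296M
  Liabilities: Bank reserves +$657M, Currency in circulation −$750M, Government deposits +$389M
Change in total RBA assets = +$296 million.

+$296 million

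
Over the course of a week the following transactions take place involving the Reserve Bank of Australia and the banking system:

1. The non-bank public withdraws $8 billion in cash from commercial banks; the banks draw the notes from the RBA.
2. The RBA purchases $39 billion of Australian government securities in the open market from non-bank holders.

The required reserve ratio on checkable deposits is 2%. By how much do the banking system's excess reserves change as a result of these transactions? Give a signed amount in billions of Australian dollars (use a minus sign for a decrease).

+$30.38 billion

Currency withdrawal $8 billion: reserves −$8B, deposits −$8B.
Asset purchase (from non-banks) $39 billion: reserves +$39B, deposits +$39B.
Totals: Δreserves = +$31B, Δdeposits = +$31B.
Δrequired reserves = 2% × +$31B = +$0.62B.
Δexcess reserves = Δreserves − Δrequired = +$31B − (+$0.62B) = +$30.38 billion.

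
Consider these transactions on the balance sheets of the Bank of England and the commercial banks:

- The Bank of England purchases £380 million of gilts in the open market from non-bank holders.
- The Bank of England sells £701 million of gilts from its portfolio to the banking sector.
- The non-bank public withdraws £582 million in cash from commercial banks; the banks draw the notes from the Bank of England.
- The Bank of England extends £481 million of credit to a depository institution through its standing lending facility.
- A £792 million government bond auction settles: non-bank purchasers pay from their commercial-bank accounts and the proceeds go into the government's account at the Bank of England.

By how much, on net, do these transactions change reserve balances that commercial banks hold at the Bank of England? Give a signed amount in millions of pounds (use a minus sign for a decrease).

Bank of England balance sheet:
  Assets:      Securities −£321M, Loans to banks +£481M
  Liabilities: Bank reserves −£1214M, Currency in circulation +£582M, Government deposits +£792M
Commercial banking system:
  Assets:      Reserves at CB −£1214M, Securities +£701M
  Liabilities: Checkable deposits −£994M, Borrowings from CB +£481M
So the change in reserve balances that commercial banks hold at the Bank of England is -£1214 million.

-£1214 million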